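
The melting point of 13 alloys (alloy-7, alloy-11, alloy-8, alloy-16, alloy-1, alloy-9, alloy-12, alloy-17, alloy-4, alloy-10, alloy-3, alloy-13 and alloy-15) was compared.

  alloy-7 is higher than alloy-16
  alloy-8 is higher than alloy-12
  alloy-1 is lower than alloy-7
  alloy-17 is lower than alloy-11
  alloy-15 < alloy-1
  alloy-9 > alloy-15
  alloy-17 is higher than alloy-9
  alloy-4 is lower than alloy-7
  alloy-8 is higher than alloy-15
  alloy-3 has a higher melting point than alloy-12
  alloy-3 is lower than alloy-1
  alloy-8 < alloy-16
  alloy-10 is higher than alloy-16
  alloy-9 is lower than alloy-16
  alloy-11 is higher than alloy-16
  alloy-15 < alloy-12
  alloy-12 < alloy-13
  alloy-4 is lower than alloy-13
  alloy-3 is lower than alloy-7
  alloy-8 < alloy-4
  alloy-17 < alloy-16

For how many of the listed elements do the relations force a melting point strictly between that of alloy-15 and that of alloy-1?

Chaining upward from alloy-15 reaches: alloy-12, alloy-8, alloy-3, alloy-9, alloy-17, alloy-4, alloy-16, alloy-13, alloy-11, alloy-7, alloy-10.
Chaining downward from alloy-1 reaches: alloy-12, alloy-3.
Strictly between alloy-15 and alloy-1 are those in both lists: alloy-12, alloy-3 — 2 elements.

2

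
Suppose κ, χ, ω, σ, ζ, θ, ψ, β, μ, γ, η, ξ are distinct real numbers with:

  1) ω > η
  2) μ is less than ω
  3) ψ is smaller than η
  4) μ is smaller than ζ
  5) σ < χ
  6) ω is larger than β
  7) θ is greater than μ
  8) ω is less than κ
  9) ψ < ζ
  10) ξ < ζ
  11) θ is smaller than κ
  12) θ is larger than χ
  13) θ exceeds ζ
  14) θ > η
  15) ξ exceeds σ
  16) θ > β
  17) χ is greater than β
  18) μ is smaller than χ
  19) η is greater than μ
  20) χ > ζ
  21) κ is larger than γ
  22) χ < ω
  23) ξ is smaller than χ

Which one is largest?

κ

ψ is not greatest since ψ < ζ; μ is not greatest since μ < ω; σ is not greatest since σ < χ; β is not greatest since β < θ; ξ is not greatest since ξ < ζ; ζ is not greatest since ζ < θ; γ is not greatest since γ < κ; η is not greatest since η < θ; χ is not greatest since χ < ω; ω is not greatest since ω < κ; θ is not greatest since θ < κ.
Only κ has nothing above it, so κ is the largest.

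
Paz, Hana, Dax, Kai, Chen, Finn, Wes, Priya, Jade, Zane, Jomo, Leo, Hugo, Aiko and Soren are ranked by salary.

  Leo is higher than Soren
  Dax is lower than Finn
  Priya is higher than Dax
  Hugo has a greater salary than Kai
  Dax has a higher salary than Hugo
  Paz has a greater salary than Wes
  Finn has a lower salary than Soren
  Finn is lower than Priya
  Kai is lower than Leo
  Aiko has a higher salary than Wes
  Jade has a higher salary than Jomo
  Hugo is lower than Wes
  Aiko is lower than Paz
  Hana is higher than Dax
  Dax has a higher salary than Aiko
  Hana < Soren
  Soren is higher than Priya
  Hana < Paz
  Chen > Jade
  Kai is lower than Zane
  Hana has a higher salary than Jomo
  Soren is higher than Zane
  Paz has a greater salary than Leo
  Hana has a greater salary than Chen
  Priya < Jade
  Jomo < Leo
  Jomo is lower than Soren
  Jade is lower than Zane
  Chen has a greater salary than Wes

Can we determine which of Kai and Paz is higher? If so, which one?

Chaining the given relations: Kai < Hugo < Wes < Aiko < Dax < Finn < Priya < Jade < Chen < Hana < Soren < Leo < Paz.
So Paz is higher.

Paz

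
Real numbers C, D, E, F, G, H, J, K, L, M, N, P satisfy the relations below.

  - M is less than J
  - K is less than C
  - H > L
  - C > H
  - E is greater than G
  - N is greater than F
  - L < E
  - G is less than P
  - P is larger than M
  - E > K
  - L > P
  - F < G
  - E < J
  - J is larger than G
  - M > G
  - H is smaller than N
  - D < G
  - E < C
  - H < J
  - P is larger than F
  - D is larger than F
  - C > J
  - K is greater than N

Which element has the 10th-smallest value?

E

The consecutive relations fix a unique order: F < D < G < M < P < L < H < N < K < E < J < C.
Counting 10 from the smallest end gives E.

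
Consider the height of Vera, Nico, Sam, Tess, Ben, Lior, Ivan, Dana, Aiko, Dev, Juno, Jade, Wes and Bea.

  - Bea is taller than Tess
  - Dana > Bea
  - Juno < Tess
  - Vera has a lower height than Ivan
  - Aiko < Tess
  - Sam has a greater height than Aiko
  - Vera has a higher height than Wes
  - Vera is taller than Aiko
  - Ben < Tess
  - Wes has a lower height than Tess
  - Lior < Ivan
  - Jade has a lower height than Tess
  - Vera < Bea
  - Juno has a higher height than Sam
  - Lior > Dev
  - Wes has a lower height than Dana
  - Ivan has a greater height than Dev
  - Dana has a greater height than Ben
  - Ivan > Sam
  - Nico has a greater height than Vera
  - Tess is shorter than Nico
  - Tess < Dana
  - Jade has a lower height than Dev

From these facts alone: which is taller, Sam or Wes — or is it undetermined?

undetermined

Following every chain through Wes: above Wes we get Vera, Ivan, Tess, Nico, Bea, Dana.
Sam is not reached, and no chain runs the other way from Sam to Wes.
So the given relations leave the order of Wes and Sam undetermined.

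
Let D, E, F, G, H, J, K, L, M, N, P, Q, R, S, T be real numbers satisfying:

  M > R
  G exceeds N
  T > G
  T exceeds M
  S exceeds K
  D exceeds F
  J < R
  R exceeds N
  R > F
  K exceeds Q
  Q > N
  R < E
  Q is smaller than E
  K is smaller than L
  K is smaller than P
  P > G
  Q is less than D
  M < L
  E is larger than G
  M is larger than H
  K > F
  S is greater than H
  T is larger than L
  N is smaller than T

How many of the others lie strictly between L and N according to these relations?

Chaining upward from N reaches: G, Q, K, D, S, R, M, E, P, T.
Chaining downward from L reaches: Q, F, K, J, H, R, M.
Strictly between N and L are those in both lists: Q, K, R, M — 4 elements.

4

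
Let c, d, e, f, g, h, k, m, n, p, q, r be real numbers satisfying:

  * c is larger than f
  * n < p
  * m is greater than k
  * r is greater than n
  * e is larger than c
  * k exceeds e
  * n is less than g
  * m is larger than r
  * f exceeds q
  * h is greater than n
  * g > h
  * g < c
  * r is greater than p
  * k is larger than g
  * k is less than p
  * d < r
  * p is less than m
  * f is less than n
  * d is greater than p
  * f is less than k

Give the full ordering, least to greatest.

q < f < n < h < g < c < e < k < p < d < r < m

The consecutive links are each given: q < f; f < n; n < h; h < g; g < c; c < e; e < k; k < p; p < d; d < r; r < m.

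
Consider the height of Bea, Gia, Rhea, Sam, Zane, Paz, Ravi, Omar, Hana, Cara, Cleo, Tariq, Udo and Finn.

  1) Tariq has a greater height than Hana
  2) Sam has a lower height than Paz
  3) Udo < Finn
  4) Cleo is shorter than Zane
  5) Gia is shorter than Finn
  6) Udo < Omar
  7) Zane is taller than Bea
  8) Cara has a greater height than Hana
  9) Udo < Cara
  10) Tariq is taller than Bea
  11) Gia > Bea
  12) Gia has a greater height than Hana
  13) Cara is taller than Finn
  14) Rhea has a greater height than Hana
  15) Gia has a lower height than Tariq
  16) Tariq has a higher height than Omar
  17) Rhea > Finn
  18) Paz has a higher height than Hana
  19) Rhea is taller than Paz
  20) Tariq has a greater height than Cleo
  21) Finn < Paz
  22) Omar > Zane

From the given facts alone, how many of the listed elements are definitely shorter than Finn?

Directly below Finn: Udo, Gia.
One step further: Bea, Hana (4 so far).
No other element is forced below Finn by the given relations, so the count is 4.

4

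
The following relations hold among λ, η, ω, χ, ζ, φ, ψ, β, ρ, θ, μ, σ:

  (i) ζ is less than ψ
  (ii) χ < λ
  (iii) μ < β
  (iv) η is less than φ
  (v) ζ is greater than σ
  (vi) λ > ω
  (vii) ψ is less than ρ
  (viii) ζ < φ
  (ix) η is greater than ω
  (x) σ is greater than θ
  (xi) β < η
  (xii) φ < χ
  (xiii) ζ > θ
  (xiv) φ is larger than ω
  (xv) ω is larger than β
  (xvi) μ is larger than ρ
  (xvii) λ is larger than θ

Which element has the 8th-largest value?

ρ

Piecing the relations together gives one ordering: θ < σ < ζ < ψ < ρ < μ < β < ω < η < φ < χ < λ.
Counting 8 from the largest end gives ρ.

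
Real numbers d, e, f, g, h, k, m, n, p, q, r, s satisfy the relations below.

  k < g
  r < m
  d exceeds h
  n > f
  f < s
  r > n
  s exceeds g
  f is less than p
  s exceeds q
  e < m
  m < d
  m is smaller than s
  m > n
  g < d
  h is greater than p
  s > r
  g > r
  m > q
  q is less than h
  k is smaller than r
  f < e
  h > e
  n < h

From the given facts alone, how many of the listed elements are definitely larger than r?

Directly above r: m, g, s.
One step further: d (4 so far).
No other element is forced above r by the given relations, so the count is 4.

4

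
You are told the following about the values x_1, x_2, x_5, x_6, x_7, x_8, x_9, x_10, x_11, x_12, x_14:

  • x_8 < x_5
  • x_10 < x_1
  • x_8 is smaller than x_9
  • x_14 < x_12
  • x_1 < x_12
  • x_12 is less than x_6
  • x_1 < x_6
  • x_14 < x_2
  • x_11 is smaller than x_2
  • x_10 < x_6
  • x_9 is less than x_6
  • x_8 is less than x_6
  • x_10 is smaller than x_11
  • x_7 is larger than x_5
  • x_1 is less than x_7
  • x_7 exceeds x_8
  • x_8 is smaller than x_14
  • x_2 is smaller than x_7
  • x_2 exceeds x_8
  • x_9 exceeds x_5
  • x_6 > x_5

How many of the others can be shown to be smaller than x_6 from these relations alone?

7

Directly below x_6: x_10, x_8, x_1, x_5, x_12, x_9.
One step further: x_14 (7 so far).
No other element is forced below x_6 by the given relations, so the count is 7.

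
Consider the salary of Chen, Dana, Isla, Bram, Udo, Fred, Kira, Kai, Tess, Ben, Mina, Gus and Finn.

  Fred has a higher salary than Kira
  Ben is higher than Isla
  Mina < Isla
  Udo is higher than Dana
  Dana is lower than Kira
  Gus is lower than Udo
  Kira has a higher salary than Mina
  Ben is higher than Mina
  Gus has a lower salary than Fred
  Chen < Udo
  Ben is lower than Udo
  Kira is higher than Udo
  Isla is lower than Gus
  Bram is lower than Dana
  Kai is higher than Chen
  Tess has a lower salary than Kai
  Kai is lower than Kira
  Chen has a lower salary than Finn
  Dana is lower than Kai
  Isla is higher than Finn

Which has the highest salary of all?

Chen is not greatest since Chen < Kai; Bram is not greatest since Bram < Dana; Dana is not greatest since Dana < Kai; Tess is not greatest since Tess < Kai; Finn is not greatest since Finn < Isla; Kai is not greatest since Kai < Kira; Mina is not greatest since Mina < Kira; Isla is not greatest since Isla < Gus; Ben is not greatest since Ben < Udo; Gus is not greatest since Gus < Udo; Udo is not greatest since Udo < Kira; Kira is not greatest since Kira < Fred.
Only Fred has nothing above it, so Fred is the highest salary.

Fred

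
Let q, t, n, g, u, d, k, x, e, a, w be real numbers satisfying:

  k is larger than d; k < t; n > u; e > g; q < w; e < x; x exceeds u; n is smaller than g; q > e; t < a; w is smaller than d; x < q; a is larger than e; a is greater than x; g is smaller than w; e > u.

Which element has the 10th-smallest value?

t

The consecutive relations fix a unique order: u < n < g < e < x < q < w < d < k < t < a.
Counting 10 from the smallest end gives t.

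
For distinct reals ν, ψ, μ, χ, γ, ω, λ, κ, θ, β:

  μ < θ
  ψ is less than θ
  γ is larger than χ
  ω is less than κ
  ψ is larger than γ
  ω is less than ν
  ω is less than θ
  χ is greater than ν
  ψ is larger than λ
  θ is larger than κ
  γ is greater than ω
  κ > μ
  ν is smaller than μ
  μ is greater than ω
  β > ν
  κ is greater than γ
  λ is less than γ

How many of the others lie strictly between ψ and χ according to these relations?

The relations place χ below ψ. An element lies strictly between them when it is forced above χ and also forced below ψ.
Above χ: {γ, κ, θ}. Below ψ: {ω, ν, λ, γ}.
Intersection: {γ} — 1.

1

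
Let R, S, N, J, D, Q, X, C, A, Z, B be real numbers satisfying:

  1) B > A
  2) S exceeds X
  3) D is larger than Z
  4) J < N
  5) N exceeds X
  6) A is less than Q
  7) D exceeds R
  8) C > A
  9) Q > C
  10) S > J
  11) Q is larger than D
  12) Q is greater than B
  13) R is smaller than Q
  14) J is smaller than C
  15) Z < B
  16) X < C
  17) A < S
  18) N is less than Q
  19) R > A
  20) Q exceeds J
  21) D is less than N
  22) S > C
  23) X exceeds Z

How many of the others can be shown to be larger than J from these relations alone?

4

From J the given relations immediately reach C, N, Q, S.
No other element is forced above J by the given relations, so the count is 4.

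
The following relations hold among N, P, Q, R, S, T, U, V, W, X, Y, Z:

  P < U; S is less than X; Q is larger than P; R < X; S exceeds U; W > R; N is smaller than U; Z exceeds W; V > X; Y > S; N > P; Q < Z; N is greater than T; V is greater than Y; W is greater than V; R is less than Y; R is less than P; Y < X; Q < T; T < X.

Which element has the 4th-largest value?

Chaining the given pairs: R < P < Q < T < N < U < S < Y < X < V < W < Z.
Counting 4 from the largest end gives X.

X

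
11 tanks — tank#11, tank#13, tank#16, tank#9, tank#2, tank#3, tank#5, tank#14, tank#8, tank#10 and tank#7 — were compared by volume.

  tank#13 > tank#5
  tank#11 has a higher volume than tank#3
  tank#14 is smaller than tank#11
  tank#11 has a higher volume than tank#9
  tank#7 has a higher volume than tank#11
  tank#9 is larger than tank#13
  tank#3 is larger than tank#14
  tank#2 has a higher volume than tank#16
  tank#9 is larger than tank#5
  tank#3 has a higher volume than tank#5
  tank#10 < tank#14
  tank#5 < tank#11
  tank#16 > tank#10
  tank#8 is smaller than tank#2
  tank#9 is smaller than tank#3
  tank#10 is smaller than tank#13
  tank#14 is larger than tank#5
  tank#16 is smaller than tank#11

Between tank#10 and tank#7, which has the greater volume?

tank#10 < tank#13 and tank#13 < tank#9 give tank#10 < tank#9.
Then tank#9 < tank#3 extends the chain to tank#3.
Then tank#3 < tank#11 extends the chain to tank#11.
With tank#11 < tank#7: tank#10 < tank#13 < tank#9 < tank#3 < tank#11 < tank#7.
So tank#10 < tank#7; tank#7 is the larger of the two.

tank#7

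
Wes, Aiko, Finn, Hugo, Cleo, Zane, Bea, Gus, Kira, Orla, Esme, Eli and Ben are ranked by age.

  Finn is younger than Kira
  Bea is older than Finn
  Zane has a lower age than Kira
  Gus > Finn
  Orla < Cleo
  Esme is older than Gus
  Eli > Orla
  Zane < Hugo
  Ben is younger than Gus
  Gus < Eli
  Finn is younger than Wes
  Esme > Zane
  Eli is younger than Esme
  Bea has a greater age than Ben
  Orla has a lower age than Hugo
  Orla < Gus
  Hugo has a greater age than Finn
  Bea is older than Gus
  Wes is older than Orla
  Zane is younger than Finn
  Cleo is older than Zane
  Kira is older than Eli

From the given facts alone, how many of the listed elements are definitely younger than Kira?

6

Directly below Kira: Zane, Finn, Eli.
One step further: Orla, Gus (5 so far).
One step further: Ben (6 so far).
No other element is forced below Kira by the given relations, so the count is 6.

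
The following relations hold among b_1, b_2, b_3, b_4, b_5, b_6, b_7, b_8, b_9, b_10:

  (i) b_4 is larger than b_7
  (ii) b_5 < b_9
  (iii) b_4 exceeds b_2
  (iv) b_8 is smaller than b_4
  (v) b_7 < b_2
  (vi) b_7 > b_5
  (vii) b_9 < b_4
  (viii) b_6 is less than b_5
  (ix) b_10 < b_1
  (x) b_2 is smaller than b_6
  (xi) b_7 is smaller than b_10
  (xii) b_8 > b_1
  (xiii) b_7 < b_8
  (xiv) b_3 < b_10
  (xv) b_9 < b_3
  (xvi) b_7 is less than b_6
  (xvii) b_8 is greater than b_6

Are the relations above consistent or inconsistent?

inconsistent

Chaining the given relations yields b_7 < b_2 < b_6 < b_5, so b_7 < b_5. But one relation states b_5 < b_7. These cannot both hold.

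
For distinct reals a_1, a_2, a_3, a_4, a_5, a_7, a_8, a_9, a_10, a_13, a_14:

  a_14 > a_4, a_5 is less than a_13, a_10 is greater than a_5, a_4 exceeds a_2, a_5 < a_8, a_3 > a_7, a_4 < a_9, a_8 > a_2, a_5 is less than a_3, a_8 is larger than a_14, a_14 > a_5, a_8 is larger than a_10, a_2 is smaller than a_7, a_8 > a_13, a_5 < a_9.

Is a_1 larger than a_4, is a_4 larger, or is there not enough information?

Following every chain through a_4: above a_4 we get a_14, a_9, a_8; below a_4 we get a_2.
a_1 is not reached, and no chain runs the other way from a_1 to a_4.
So the given relations leave the order of a_4 and a_1 undetermined.

undetermined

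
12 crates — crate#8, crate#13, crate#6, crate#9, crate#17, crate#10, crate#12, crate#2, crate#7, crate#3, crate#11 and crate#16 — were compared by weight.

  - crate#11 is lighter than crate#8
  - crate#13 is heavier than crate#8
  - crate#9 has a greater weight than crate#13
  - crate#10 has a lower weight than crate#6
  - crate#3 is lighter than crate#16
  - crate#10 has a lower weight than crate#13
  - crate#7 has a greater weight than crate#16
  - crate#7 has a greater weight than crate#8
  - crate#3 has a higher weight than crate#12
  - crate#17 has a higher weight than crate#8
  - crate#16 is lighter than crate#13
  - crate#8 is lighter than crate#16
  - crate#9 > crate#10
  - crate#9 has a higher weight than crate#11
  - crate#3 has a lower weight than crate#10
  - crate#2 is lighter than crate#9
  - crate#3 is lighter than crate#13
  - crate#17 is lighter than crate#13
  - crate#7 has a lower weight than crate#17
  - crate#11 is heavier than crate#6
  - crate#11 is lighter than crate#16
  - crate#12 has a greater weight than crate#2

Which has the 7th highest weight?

crate#11

Chaining the given pairs: crate#2 < crate#12 < crate#3 < crate#10 < crate#6 < crate#11 < crate#8 < crate#16 < crate#7 < crate#17 < crate#13 < crate#9.
The 7th largest is crate#11.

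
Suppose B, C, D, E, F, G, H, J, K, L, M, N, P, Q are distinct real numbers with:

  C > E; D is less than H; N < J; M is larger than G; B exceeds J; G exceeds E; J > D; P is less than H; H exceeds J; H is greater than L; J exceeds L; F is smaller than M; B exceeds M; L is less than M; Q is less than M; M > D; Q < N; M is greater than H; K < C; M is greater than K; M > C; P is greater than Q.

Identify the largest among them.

Chaining downward from B: directly below it, J, M; then Q, D, K, C, N, L, F, G, H; then E, P.
That covers every other element, and nothing is given above B, so B is the largest.

B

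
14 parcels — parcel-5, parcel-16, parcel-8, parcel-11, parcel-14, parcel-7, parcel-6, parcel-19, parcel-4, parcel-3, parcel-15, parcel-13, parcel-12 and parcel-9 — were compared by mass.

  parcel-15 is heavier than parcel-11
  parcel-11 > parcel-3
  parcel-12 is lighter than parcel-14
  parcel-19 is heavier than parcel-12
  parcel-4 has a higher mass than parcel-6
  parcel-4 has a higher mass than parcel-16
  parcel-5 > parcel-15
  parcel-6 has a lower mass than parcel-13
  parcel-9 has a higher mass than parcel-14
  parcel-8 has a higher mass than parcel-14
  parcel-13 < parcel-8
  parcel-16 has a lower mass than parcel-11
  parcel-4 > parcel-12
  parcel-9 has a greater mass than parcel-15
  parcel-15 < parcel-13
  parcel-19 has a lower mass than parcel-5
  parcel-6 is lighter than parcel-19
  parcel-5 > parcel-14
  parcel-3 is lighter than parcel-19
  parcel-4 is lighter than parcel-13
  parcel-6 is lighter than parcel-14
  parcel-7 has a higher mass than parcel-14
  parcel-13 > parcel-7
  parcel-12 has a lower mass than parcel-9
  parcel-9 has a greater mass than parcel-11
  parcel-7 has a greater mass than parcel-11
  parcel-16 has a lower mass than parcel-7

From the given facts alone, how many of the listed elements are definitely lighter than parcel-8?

10

The elements the relations force below parcel-8 are parcel-6, parcel-12, parcel-16, parcel-3, parcel-14, parcel-11, parcel-15, parcel-7, parcel-4, parcel-13 — no chain reaches any other.
That is 10.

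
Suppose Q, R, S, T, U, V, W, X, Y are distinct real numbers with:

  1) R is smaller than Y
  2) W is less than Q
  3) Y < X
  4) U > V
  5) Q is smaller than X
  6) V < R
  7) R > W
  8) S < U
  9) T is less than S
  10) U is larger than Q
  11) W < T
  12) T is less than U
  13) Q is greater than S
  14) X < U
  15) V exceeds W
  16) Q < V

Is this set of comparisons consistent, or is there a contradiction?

Every relation is compatible with W < T < S < Q < V < R < Y < X < U; the set is consistent.

consistent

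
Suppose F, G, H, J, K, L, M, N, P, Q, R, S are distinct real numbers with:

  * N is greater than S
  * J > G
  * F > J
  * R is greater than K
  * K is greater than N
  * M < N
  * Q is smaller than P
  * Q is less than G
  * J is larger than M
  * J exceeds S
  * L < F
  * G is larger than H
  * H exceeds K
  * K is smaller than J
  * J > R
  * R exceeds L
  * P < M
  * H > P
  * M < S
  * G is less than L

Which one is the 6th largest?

H

Piecing the relations together gives one ordering: Q < P < M < S < N < K < H < G < L < R < J < F.
The 6th largest is H.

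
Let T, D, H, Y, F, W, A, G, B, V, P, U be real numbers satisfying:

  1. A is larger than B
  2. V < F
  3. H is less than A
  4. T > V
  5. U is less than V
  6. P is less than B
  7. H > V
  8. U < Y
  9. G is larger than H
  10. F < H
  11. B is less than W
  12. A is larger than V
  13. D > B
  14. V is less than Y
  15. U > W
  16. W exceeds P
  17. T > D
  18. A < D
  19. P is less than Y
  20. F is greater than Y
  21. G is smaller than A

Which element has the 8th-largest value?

The consecutive relations fix a unique order: P < B < W < U < V < Y < F < H < G < A < D < T.
The 8th largest is V.

V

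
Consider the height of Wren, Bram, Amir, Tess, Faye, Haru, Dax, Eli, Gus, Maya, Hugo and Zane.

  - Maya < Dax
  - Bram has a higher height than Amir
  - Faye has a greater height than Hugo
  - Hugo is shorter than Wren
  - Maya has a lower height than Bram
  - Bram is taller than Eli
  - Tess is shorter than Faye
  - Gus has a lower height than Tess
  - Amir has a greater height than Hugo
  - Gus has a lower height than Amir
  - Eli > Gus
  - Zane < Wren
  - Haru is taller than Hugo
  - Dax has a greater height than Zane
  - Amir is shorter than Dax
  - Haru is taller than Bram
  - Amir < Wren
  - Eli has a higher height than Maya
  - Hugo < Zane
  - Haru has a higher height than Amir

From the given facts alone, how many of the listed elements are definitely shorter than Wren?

Directly below Wren: Hugo, Amir, Zane.
One step further: Gus (4 so far).
Nothing else is reachable below Wren; 4 in all.

4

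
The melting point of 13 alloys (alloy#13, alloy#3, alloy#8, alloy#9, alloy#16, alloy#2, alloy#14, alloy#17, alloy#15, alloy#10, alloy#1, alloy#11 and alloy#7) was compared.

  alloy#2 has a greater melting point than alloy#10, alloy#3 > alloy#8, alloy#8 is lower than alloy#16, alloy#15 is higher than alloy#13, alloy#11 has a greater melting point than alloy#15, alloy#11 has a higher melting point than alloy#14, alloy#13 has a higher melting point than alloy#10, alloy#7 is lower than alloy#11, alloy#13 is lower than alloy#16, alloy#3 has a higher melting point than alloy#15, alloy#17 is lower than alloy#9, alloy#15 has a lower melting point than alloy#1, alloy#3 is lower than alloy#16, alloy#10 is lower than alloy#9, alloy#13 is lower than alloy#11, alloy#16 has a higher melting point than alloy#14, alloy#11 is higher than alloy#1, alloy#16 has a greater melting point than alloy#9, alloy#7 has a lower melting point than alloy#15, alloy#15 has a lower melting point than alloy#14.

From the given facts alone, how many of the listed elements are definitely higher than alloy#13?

6

The elements the relations force above alloy#13 are alloy#15, alloy#3, alloy#14, alloy#16, alloy#1, alloy#11 — no chain reaches any other.
That is 6.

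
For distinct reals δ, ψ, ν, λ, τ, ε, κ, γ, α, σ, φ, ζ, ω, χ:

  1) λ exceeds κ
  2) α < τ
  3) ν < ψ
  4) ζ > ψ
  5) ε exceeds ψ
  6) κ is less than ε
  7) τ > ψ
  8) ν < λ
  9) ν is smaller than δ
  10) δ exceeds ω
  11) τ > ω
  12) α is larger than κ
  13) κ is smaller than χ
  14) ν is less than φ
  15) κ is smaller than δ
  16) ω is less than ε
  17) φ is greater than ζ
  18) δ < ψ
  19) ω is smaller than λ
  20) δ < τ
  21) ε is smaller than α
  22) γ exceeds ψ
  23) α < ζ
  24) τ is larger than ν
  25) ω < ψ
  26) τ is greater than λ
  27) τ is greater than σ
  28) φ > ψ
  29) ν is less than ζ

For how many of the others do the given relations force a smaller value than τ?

The elements the relations force below τ are ω, κ, ν, δ, λ, σ, ψ, ε, α — no chain reaches any other.
That is 9.

9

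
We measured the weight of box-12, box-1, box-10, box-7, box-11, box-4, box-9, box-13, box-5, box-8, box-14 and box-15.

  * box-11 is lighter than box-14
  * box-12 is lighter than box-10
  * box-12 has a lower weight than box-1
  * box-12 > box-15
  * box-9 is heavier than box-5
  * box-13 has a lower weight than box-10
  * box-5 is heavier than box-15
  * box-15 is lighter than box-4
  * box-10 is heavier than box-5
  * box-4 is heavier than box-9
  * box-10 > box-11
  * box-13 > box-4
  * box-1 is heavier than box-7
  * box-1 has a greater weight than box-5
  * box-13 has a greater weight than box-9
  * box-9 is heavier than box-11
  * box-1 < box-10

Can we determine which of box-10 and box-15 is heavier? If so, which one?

box-10

box-15 < box-5 and box-5 < box-9 give box-15 < box-9.
With box-9 < box-4: box-15 < box-5 < box-9 < box-4.
With box-4 < box-13: box-15 < box-5 < box-9 < box-4 < box-13.
Then box-13 < box-10 extends the chain to box-10.
So box-10 is heavier.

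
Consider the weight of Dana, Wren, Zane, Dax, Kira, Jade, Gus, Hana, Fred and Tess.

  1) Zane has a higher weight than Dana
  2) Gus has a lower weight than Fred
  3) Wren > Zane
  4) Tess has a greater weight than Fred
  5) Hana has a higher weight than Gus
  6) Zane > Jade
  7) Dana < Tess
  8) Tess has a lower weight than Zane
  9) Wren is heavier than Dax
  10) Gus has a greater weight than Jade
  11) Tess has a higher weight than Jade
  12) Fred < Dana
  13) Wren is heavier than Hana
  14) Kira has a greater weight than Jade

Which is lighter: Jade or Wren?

Jade

Chaining the given relations: Jade < Gus < Fred < Tess < Zane < Wren.
So Jade < Wren; Jade is the lighter of the two.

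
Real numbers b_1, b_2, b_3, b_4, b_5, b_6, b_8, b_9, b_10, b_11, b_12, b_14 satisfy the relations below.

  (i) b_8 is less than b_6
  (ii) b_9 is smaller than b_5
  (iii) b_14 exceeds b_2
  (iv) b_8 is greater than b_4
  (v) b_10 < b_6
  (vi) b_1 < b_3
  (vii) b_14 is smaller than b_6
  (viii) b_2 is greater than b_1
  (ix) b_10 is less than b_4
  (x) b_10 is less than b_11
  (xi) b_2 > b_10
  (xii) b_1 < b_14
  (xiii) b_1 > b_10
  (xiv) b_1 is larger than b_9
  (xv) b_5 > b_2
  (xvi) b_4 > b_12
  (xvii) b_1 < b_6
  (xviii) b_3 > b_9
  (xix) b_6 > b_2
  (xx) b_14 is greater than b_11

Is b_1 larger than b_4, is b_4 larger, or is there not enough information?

Following every chain through b_1: above b_1 we get b_2, b_5, b_14, b_3, b_6; below b_1 we get b_9, b_10.
b_4 is not reached, and no chain runs the other way from b_4 to b_1.
So the given relations leave the order of b_1 and b_4 undetermined.

undetermined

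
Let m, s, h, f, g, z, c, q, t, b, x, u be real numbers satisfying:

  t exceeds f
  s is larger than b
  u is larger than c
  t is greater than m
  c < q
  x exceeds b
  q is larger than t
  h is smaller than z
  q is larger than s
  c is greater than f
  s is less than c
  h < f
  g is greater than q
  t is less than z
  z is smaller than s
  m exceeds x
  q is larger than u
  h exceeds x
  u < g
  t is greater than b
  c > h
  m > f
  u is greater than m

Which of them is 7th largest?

The consecutive relations fix a unique order: b < x < h < f < m < t < z < s < c < u < q < g.
Counting 7 from the largest end gives t.

t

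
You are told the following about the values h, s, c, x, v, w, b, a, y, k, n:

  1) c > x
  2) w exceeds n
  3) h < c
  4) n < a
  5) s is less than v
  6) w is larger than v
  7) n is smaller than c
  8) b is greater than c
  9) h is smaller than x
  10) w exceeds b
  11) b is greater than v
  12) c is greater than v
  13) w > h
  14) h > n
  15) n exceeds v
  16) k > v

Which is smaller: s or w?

s

s < v and v < n give s < n.
With n < h: s < v < n < h.
Then h < x extends the chain to x.
With x < c: s < v < n < h < x < c.
With c < b: s < v < n < h < x < c < b.
With b < w: s < v < n < h < x < c < b < w.
So s < w; s is the smaller of the two.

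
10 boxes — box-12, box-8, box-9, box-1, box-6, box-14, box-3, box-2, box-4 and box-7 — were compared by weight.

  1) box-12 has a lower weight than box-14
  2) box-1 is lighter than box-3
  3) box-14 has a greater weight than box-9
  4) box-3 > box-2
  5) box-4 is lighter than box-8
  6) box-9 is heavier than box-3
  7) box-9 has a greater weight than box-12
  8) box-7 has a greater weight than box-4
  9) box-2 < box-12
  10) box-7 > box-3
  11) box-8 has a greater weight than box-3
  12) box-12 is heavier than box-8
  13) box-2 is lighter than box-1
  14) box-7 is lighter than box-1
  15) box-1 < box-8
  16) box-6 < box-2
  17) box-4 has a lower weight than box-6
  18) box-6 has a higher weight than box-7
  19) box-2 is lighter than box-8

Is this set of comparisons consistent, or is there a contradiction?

inconsistent

We have box-3 < box-7 stated directly, yet also box-7 < box-6 < box-2 < box-1 < box-3 by chaining the others — so box-7 < box-3. Contradiction.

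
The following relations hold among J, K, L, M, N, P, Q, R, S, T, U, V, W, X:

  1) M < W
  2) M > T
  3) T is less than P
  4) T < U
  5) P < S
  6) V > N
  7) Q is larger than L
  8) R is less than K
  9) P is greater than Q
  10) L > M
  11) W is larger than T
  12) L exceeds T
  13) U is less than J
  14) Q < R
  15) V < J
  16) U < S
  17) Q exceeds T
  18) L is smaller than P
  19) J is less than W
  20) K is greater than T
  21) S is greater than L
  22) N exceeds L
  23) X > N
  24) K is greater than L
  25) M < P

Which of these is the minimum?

Chaining upward from T: directly above it, M, L, Q, K, P, U, W; then N, R, J, S; then X, V.
That covers every other element, and nothing is given below T, so T is the minimum.

T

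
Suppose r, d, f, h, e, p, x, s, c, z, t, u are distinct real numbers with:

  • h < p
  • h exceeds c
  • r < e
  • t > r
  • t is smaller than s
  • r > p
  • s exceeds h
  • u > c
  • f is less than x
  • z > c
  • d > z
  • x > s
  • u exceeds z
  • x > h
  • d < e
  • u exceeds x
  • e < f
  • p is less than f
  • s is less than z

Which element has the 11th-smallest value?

Chaining the given pairs: c < h < p < r < t < s < z < d < e < f < x < u.
Counting 11 from the smallest end gives x.

x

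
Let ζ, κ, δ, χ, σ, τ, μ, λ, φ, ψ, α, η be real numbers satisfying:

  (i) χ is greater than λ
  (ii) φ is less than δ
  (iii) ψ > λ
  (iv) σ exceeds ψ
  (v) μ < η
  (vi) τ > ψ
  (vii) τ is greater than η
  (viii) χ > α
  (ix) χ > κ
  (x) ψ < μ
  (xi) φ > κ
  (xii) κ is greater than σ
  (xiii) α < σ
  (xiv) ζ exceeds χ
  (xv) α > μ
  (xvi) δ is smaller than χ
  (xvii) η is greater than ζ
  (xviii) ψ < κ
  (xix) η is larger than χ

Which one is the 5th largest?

δ

Chaining the given pairs: λ < ψ < μ < α < σ < κ < φ < δ < χ < ζ < η < τ.
The 5th largest is δ.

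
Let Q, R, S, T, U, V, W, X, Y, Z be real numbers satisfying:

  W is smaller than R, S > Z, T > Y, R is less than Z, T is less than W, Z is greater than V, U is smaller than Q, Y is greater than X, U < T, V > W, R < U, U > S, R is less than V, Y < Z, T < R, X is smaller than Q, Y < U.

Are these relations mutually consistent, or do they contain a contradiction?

inconsistent

We have U < T stated directly, yet also T < W < R < V < Z < S < U by chaining the others — so T < U. Contradiction.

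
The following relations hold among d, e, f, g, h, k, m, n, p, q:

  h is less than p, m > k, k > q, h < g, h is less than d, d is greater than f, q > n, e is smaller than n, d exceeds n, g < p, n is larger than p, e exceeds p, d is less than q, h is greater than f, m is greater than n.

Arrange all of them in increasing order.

f < h < g < p < e < n < d < q < k < m

The consecutive links are each given: f < h; h < g; g < p; p < e; e < n; n < d; d < q; q < k; k < m.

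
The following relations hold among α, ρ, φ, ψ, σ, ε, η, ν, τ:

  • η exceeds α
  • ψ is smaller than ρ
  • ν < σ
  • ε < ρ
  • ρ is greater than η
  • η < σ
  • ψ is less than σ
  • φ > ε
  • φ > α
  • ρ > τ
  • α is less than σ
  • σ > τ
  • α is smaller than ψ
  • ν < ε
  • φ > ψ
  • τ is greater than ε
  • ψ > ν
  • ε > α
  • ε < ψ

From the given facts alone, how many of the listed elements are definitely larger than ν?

From ν the given relations immediately reach ε, ψ, σ.
From those, τ, ρ, φ — 6 in total.
No other element is forced above ν by the given relations, so the count is 6.

6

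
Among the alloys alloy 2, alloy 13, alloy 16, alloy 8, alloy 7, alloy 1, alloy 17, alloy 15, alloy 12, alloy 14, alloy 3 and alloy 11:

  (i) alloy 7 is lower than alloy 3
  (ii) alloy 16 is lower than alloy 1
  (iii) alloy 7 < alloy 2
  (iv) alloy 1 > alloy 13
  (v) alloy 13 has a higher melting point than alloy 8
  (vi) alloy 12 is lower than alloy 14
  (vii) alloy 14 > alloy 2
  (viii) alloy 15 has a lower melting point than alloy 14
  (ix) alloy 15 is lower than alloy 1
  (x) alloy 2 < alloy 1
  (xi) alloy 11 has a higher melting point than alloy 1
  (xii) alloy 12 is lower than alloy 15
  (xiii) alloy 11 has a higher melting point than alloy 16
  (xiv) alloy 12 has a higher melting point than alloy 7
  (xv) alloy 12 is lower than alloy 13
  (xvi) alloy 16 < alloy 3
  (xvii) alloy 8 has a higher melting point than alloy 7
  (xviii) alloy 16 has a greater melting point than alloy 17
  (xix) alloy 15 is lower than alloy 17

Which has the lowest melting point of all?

alloy 7

Chaining upward from alloy 7: directly above it, alloy 2, alloy 12, alloy 8, alloy 3; then alloy 15, alloy 13, alloy 1, alloy 14; then alloy 17, alloy 11; then alloy 16.
That covers every other element, and nothing is given below alloy 7, so alloy 7 is the lowest melting point.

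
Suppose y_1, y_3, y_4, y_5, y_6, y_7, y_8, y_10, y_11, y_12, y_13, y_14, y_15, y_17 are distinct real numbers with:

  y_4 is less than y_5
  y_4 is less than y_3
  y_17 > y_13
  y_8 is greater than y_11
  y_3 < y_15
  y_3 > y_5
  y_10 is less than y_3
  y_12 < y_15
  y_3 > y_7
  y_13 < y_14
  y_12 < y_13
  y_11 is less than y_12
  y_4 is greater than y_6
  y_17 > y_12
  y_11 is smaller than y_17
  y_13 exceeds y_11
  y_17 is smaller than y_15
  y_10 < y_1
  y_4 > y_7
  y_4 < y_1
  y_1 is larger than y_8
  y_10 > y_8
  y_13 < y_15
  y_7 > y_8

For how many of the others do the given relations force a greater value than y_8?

7

Directly above y_8: y_7, y_10, y_1.
One step further: y_4, y_3 (5 so far).
One step further: y_5, y_15 (7 so far).
Nothing else is reachable above y_8; 7 in all.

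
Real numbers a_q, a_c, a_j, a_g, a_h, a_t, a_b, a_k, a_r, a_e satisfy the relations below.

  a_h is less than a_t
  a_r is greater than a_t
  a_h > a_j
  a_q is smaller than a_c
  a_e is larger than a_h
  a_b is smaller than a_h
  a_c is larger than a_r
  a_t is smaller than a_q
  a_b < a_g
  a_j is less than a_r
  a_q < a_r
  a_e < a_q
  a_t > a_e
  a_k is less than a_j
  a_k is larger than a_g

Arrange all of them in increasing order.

Each adjacent pair is fixed by a given relation: a_b < a_g; a_g < a_k; a_k < a_j; a_j < a_h; a_h < a_e; a_e < a_t; a_t < a_q; a_q < a_r; a_r < a_c. Chaining them end to end gives the full order.

a_b < a_g < a_k < a_j < a_h < a_e < a_t < a_q < a_r < a_c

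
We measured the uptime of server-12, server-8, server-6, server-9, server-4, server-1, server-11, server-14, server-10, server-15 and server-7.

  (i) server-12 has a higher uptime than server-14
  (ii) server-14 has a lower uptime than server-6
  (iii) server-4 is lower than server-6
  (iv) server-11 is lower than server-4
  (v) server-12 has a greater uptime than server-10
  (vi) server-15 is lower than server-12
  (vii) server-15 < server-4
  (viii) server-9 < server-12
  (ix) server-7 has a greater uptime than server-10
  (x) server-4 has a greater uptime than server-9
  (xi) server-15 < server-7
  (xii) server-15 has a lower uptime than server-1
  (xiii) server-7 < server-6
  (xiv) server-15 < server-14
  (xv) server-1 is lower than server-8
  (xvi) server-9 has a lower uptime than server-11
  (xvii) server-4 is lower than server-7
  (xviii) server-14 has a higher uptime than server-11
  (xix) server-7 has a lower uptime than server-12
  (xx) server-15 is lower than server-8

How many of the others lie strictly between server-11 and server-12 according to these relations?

3

Chaining upward from server-11 reaches: server-4, server-14, server-7, server-6.
Chaining downward from server-12 reaches: server-15, server-9, server-10, server-4, server-14, server-7.
Strictly between server-11 and server-12 are those in both lists: server-4, server-14, server-7 — 3 elements.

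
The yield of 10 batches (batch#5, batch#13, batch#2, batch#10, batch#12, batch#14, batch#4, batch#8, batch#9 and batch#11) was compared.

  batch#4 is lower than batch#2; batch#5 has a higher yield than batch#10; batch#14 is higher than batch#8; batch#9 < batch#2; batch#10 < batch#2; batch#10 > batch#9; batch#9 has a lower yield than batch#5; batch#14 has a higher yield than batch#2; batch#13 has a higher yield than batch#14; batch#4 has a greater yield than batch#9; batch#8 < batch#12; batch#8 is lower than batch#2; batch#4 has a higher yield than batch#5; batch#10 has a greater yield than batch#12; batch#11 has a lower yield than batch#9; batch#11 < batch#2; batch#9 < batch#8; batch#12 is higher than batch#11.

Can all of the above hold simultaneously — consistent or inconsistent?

consistent

The single ordering batch#11 < batch#9 < batch#8 < batch#12 < batch#10 < batch#5 < batch#4 < batch#2 < batch#14 < batch#13 satisfies every listed relation, so no contradiction arises.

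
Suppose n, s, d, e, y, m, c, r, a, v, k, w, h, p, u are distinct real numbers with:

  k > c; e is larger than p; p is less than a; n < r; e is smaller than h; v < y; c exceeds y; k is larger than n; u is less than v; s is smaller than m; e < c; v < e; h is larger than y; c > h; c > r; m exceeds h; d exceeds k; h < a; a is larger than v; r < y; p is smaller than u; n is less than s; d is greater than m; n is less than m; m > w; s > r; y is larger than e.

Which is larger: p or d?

d

Link the given pairs in sequence: p < u; u < v; v < e; e < y; y < h; h < c; c < k; k < d.
Together: p < u < v < e < y < h < c < k < d.
So p < d; d is the larger of the two.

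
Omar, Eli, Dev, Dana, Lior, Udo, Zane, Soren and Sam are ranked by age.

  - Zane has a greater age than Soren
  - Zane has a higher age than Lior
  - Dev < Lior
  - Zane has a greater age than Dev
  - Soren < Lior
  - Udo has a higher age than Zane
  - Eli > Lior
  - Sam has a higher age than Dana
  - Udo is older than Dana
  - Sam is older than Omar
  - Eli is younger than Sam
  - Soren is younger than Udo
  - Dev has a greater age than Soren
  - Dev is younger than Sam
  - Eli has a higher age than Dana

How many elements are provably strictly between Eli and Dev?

1

The relations place Dev below Eli. An element lies strictly between them when it is forced above Dev and also forced below Eli.
Above Dev: {Lior, Zane, Udo, Sam}. Below Eli: {Soren, Dana, Lior}.
Intersection: {Lior} — 1.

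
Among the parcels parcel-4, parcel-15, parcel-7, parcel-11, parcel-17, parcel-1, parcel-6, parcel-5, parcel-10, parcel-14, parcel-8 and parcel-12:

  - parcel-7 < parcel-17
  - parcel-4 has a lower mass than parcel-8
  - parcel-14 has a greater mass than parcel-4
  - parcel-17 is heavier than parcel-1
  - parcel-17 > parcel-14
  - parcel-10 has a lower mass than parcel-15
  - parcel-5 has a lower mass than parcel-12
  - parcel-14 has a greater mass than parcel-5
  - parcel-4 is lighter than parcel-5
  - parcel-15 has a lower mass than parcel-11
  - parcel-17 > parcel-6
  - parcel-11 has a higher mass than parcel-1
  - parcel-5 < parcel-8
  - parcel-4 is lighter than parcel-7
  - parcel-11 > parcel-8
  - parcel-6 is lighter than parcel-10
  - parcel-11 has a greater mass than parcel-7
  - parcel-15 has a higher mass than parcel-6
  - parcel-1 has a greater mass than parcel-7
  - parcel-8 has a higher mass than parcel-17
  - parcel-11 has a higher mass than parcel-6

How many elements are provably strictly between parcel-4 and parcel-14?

The relations place parcel-4 below parcel-14. An element lies strictly between them when it is forced above parcel-4 and also forced below parcel-14.
Above parcel-4: {parcel-5, parcel-7, parcel-1, parcel-17, parcel-8, parcel-11, parcel-12}. Below parcel-14: {parcel-5}.
Intersection: {parcel-5} — 1.

1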